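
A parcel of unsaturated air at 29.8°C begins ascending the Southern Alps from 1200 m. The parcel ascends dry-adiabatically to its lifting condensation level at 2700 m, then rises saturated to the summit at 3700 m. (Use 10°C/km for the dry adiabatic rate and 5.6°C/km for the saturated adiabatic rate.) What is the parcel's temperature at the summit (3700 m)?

9.2°C

1200–2700 m, dry: Δz = 1.5 km ⇒ ΔT = -15°C; T = 14.8°C
2700–3700 m, saturated: Δz = 1 km ⇒ ΔT = -5.6°C; T = 9.2°C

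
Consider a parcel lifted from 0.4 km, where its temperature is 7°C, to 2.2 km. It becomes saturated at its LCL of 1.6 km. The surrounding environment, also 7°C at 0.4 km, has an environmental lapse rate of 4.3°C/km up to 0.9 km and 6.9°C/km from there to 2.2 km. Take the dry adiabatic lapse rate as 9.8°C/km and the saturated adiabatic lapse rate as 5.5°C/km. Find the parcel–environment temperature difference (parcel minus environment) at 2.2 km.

Parcel:
  From 400 m to 1600 m (dry): cools by 9.8 × 1.2 = 11.76°C, giving -4.76°C.
  From 1600 m to 2200 m (saturated): cools by 5.5 × 0.6 = 3.3°C, giving -8.06°C.
Environment:
  From 400 m to 900 m (environment, lower layer): cools by 4.3 × 0.5 = 2.15°C, giving 4.85°C.
  From 900 m to 2200 m (environment, upper layer): cools by 6.9 × 1.3 = 8.97°C, giving -4.12°C.
T_parcel − T_env = -8.06 − (-4.12) = -3.94°C

-3.94°C (parcel cooler than environment)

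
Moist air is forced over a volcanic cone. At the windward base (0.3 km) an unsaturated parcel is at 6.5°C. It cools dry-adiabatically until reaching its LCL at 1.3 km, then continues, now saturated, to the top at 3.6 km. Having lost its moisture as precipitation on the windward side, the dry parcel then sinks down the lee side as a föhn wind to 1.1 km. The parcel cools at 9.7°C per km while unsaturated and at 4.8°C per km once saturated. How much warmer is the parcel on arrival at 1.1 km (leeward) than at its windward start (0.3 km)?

From 300 m to 1300 m (dry): cools by 9.7 × 1 = 9.7°C, giving -3.2°C.
From 1300 m to 3600 m (saturated): cools by 4.8 × 2.3 = 11.04°C, giving -14.24°C.
From 3600 m to 1100 m (dry descent): warms by 9.7 × 2.5 = 24.25°C, giving 10.01°C.
Net change vs windward start: 10.01 − 6.5 = +3.51°C

+3.51°C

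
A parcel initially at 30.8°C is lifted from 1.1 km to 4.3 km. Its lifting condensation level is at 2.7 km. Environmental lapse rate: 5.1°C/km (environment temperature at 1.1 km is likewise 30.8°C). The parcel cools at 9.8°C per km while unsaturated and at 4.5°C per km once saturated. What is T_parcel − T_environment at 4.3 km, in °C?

-6.56°C (parcel cooler than environment)

Parcel:
  1100 → 2700 m (dry, 9.8°C/km): ΔT = -9.8 × 1.6 = -15.68°C → T = 15.12°C
  2700 → 4300 m (saturated, 4.5°C/km): ΔT = -4.5 × 1.6 = -7.2°C → T = 7.92°C
Environment:
  1100 → 4300 m (environment, 5.1°C/km): ΔT = -5.1 × 3.2 = -16.32°C → T = 14.48°C
T_parcel − T_env = 7.92 − 14.48 = -6.56°C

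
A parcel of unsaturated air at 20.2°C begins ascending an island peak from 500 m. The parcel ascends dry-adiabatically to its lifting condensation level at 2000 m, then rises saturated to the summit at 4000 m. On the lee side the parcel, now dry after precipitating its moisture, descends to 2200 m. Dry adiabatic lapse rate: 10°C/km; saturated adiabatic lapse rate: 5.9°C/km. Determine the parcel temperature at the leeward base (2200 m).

From 500 m to 2000 m (dry): cools by 10 × 1.5 = 15°C, giving 5.2°C.
From 2000 m to 4000 m (saturated): cools by 5.9 × 2 = 11.8°C, giving -6.6°C.
From 4000 m to 2200 m (dry descent): warms by 10 × 1.8 = 18°C, giving 11.4°C.

11.4°C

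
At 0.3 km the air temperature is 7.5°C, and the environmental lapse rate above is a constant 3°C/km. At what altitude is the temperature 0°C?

2.8 km

Height above start = (7.5 − 0) / 3 = 2.5 km
Altitude = 300 m + 2500 m = 2800 m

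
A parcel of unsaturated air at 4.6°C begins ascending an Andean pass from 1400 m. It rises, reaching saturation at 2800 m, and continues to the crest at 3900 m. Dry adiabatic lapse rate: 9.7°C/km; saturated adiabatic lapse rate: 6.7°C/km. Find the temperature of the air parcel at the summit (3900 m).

From 1400 m to 2800 m (dry): cools by 9.7 × 1.4 = 13.58°C, giving -8.98°C.
From 2800 m to 3900 m (saturated): cools by 6.7 × 1.1 = 7.37°C, giving -16.35°C.

-16.35°C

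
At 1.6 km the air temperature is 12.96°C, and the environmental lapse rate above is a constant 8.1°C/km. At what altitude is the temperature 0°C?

Height above start = (12.96 − 0) / 8.1 = 1.6 km
Altitude = 1600 m + 1600 m = 3200 m

3.2 km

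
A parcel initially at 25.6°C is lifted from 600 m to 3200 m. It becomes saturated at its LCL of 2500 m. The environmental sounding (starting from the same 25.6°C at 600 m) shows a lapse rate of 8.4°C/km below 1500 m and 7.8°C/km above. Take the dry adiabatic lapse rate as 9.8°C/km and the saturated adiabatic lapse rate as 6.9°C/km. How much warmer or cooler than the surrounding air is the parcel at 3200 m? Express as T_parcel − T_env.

-2.63°C (parcel cooler than environment)

Parcel:
  600–2500 m, dry: Δz = 1.9 km ⇒ ΔT = -18.62°C; T = 6.98°C
  2500–3200 m, saturated: Δz = 0.7 km ⇒ ΔT = -4.83°C; T = 2.15°C
Environment:
  600–1500 m, environment, lower layer: Δz = 0.9 km ⇒ ΔT = -7.56°C; T = 18.04°C
  1500–3200 m, environment, upper layer: Δz = 1.7 km ⇒ ΔT = -13.26°C; T = 4.78°C
T_parcel − T_env = 2.15 − 4.78 = -2.63°C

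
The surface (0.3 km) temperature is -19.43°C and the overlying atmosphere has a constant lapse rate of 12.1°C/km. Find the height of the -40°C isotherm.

2 km

Height above start = (-19.43 − (-40)) / 12.1 = 1.7 km
Altitude = 300 m + 1700 m = 2000 m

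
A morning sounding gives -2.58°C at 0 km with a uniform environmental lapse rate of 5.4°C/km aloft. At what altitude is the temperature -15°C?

Height above start = (-2.58 − (-15)) / 5.4 = 2.3 km
Altitude = 0 m + 2300 m = 2300 m

2.3 km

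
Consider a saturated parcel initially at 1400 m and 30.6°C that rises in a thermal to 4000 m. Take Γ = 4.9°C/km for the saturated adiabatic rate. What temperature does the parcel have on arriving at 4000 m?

17.86°C

1400 → 4000 m (saturated adiabatic, 4.9°C/km): ΔT = -4.9 × 2.6 = -12.74°C → T = 17.86°C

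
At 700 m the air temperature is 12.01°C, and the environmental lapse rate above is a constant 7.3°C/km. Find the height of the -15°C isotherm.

4400 m

Height above start = (12.01 − (-15)) / 7.3 = 3.7 km
Altitude = 700 m + 3700 m = 4400 m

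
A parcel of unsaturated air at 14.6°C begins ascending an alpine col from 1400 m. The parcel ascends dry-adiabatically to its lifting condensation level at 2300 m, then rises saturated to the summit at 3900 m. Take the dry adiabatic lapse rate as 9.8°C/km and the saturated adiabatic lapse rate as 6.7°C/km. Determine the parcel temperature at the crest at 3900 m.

-4.94°C

Dry to 2300 m: -9.8 × 0.9 km = -8.82°C, so T = 5.78°C.
Saturated to 3900 m: -6.7 × 1.6 km = -10.72°C, so T = -4.94°C.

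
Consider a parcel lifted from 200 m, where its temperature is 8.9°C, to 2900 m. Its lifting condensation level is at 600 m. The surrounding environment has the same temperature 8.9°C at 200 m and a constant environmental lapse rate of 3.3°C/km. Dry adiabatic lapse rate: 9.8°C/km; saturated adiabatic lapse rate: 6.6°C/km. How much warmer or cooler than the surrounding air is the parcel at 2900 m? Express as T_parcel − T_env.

-10.19°C (parcel cooler than environment)

Parcel:
  200–600 m, dry: Δz = 0.4 km ⇒ ΔT = -3.92°C; T = 4.98°C
  600–2900 m, saturated: Δz = 2.3 km ⇒ ΔT = -15.18°C; T = -10.2°C
Environment:
  200–2900 m, environment: Δz = 2.7 km ⇒ ΔT = -8.91°C; T = -0.01°C
T_parcel − T_env = -10.2 − (-0.01) = -10.19°C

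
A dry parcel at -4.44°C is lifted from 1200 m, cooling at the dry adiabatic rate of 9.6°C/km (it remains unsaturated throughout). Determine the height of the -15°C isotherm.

2300 m

Height above start = (-4.44 − (-15)) / 9.6 = 1.1 km
Altitude = 1200 m + 1100 m = 2300 m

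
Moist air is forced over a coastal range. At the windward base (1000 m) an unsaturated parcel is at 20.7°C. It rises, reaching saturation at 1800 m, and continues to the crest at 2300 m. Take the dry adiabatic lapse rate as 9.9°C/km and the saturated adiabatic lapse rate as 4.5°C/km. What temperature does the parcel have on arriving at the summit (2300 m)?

10.53°C

Dry to 1800 m: -9.9 × 0.8 km = -7.92°C, so T = 12.78°C.
Saturated to 2300 m: -4.5 × 0.5 km = -2.25°C, so T = 10.53°C.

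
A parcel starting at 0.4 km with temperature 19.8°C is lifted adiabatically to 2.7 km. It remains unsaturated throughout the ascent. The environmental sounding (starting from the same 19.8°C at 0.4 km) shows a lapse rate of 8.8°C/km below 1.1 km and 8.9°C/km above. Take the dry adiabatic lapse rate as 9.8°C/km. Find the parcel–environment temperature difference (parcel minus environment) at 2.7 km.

Parcel:
  From 400 m to 2700 m (dry): cools by 9.8 × 2.3 = 22.54°C, giving -2.74°C.
Environment:
  From 400 m to 1100 m (environment, lower layer): cools by 8.8 × 0.7 = 6.16°C, giving 13.64°C.
  From 1100 m to 2700 m (environment, upper layer): cools by 8.9 × 1.6 = 14.24°C, giving -0.6°C.
T_parcel − T_env = -2.74 − (-0.6) = -2.14°C

-2.14°C (parcel cooler than environment)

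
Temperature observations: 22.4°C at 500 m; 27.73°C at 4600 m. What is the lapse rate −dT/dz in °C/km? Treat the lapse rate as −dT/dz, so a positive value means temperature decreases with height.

-1.3°C/km

Γ = −ΔT/Δz = (22.4 − 27.73) / (4600 − 500) m
  = -5.33°C / 4.1 km = -1.3°C/km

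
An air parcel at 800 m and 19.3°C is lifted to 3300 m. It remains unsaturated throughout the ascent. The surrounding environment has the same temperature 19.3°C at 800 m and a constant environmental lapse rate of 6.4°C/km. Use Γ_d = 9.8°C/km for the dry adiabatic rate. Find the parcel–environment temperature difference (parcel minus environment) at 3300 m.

Parcel:
  800–3300 m, dry: Δz = 2.5 km ⇒ ΔT = -24.5°C; T = -5.2°C
Environment:
  800–3300 m, environment: Δz = 2.5 km ⇒ ΔT = -16°C; T = 3.3°C
T_parcel − T_env = -5.2 − 3.3 = -8.5°C

-8.5°C (parcel cooler than environment)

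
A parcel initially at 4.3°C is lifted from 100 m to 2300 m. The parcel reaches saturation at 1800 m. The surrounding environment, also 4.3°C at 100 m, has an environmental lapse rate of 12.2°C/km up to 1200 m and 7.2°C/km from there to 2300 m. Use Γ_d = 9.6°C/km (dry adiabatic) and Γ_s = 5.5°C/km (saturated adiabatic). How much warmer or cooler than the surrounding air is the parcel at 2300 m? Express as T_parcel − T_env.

Parcel:
  100–1800 m, dry: Δz = 1.7 km ⇒ ΔT = -16.32°C; T = -12.02°C
  1800–2300 m, saturated: Δz = 0.5 km ⇒ ΔT = -2.75°C; T = -14.77°C
Environment:
  100–1200 m, environment, lower layer: Δz = 1.1 km ⇒ ΔT = -13.42°C; T = -9.12°C
  1200–2300 m, environment, upper layer: Δz = 1.1 km ⇒ ΔT = -7.92°C; T = -17.04°C
T_parcel − T_env = -14.77 − (-17.04) = +2.27°C

+2.27°C (parcel warmer than environment)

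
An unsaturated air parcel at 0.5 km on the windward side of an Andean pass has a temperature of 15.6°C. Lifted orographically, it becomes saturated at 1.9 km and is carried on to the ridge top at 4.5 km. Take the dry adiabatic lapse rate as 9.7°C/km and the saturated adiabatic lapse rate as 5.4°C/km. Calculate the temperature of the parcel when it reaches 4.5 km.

-12.02°C

From 500 m to 1900 m (dry): cools by 9.7 × 1.4 = 13.58°C, giving 2.02°C.
From 1900 m to 4500 m (saturated): cools by 5.4 × 2.6 = 14.04°C, giving -12.02°C.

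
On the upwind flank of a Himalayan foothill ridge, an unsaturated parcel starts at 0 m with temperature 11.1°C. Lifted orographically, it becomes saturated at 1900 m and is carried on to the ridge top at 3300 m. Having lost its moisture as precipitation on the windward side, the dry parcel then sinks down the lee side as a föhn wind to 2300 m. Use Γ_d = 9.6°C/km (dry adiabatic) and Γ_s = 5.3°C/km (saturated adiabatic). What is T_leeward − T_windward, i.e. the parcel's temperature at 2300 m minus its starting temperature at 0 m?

-16.06°C

0–1900 m, dry: Δz = 1.9 km ⇒ ΔT = -18.24°C; T = -7.14°C
1900–3300 m, saturated: Δz = 1.4 km ⇒ ΔT = -7.42°C; T = -14.56°C
3300–2300 m, dry descent: Δz = 1 km ⇒ ΔT = +9.6°C; T = -4.96°C
Net change vs windward start: -4.96 − 11.1 = -16.06°C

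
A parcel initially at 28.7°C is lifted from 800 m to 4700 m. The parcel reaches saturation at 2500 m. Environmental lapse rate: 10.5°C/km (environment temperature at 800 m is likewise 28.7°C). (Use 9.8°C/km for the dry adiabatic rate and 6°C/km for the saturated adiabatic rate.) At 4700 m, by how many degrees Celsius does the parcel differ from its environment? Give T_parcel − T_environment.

+11.09°C (parcel warmer than environment)

Parcel:
  800 → 2500 m (dry, 9.8°C/km): ΔT = -9.8 × 1.7 = -16.66°C → T = 12.04°C
  2500 → 4700 m (saturated, 6°C/km): ΔT = -6 × 2.2 = -13.2°C → T = -1.16°C
Environment:
  800 → 4700 m (environment, 10.5°C/km): ΔT = -10.5 × 3.9 = -40.95°C → T = -12.25°C
T_parcel − T_env = -1.16 − (-12.25) = +11.09°C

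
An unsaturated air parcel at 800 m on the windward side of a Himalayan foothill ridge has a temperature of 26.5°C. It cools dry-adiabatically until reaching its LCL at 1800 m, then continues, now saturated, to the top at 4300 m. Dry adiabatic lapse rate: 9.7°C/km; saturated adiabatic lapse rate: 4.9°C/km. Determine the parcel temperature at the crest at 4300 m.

From 800 m to 1800 m (dry): cools by 9.7 × 1 = 9.7°C, giving 16.8°C.
From 1800 m to 4300 m (saturated): cools by 4.9 × 2.5 = 12.25°C, giving 4.55°C.

4.55°C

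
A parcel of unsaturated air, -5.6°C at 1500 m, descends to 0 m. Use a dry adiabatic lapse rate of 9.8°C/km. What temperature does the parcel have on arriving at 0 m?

1500 → 0 m (dry adiabatic, 9.8°C/km): ΔT = +9.8 × 1.5 = +14.7°C → T = 9.1°C

9.1°C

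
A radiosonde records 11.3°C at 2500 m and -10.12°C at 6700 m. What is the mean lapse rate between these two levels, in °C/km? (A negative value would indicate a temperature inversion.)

5.1°C/km

Γ = −ΔT/Δz = (11.3 − (-10.12)) / (6700 − 2500) m
  = 21.42°C / 4.2 km = 5.1°C/km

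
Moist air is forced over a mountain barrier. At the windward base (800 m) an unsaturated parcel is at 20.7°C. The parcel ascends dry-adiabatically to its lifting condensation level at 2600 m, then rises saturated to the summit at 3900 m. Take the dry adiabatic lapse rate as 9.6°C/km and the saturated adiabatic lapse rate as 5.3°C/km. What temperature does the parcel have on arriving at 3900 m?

-3.47°C

Dry to 2600 m: -9.6 × 1.8 km = -17.28°C, so T = 3.42°C.
Saturated to 3900 m: -5.3 × 1.3 km = -6.89°C, so T = -3.47°C.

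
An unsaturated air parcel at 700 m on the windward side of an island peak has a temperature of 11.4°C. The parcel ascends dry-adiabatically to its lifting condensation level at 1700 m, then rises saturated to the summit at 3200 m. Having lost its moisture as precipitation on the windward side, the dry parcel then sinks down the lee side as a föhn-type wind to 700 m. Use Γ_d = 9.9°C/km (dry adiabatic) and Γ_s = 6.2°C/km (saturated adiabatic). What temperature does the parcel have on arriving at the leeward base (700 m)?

16.95°C

Dry to 1700 m: -9.9 × 1 km = -9.9°C, so T = 1.5°C.
Saturated to 3200 m: -6.2 × 1.5 km = -9.3°C, so T = -7.8°C.
Dry descent to 700 m: +9.9 × 2.5 km = +24.75°C, so T = 16.95°C.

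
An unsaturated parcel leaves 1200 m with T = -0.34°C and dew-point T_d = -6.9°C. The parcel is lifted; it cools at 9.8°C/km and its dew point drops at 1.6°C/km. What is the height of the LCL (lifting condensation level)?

2000 m

T and T_d converge at 9.8 − 1.6 = 8.2°C per km
Height above start = (-0.34 − (-6.9)) / 8.2 = 0.8 km
LCL altitude = 1200 m + 800 m = 2000 m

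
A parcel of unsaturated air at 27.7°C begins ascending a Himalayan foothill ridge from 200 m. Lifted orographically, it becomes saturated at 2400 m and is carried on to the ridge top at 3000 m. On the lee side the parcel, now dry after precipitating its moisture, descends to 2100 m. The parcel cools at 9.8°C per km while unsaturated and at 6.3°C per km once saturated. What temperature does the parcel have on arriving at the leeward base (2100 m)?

11.18°C

200–2400 m, dry: Δz = 2.2 km ⇒ ΔT = -21.56°C; T = 6.14°C
2400–3000 m, saturated: Δz = 0.6 km ⇒ ΔT = -3.78°C; T = 2.36°C
3000–2100 m, dry descent: Δz = 0.9 km ⇒ ΔT = +8.82°C; T = 11.18°C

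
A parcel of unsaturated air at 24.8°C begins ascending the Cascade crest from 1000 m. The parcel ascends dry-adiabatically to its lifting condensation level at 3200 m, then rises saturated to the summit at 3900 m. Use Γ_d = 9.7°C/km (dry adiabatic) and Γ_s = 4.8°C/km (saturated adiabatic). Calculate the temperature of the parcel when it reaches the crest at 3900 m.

1000 → 3200 m (dry, 9.7°C/km): ΔT = -9.7 × 2.2 = -21.34°C → T = 3.46°C
3200 → 3900 m (saturated, 4.8°C/km): ΔT = -4.8 × 0.7 = -3.36°C → T = 0.1°C

0.1°C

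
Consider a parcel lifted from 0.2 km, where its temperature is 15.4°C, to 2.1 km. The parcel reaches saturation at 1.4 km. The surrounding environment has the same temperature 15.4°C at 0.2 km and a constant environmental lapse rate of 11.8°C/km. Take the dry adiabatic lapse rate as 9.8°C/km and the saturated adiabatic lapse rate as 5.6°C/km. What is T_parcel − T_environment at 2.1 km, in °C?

+6.74°C (parcel warmer than environment)

Parcel:
  200 → 1400 m (dry, 9.8°C/km): ΔT = -9.8 × 1.2 = -11.76°C → T = 3.64°C
  1400 → 2100 m (saturated, 5.6°C/km): ΔT = -5.6 × 0.7 = -3.92°C → T = -0.28°C
Environment:
  200 → 2100 m (environment, 11.8°C/km): ΔT = -11.8 × 1.9 = -22.42°C → T = -7.02°C
T_parcel − T_env = -0.28 − (-7.02) = +6.74°C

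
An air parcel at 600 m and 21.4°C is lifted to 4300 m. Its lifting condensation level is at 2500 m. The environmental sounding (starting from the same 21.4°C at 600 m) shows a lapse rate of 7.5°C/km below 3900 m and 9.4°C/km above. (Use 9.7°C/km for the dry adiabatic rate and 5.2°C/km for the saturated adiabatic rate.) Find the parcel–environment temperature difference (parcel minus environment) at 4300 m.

Parcel:
  600–2500 m, dry: Δz = 1.9 km ⇒ ΔT = -18.43°C; T = 2.97°C
  2500–4300 m, saturated: Δz = 1.8 km ⇒ ΔT = -9.36°C; T = -6.39°C
Environment:
  600–3900 m, environment, lower layer: Δz = 3.3 km ⇒ ΔT = -24.75°C; T = -3.35°C
  3900–4300 m, environment, upper layer: Δz = 0.4 km ⇒ ΔT = -3.76°C; T = -7.11°C
T_parcel − T_env = -6.39 − (-7.11) = +0.72°C

+0.72°C (parcel warmer than environment)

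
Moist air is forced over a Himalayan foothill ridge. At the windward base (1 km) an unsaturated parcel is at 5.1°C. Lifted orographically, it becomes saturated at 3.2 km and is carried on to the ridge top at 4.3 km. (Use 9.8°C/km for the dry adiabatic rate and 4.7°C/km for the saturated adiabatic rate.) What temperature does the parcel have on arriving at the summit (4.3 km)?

Dry to 3200 m: -9.8 × 2.2 km = -21.56°C, so T = -16.46°C.
Saturated to 4300 m: -4.7 × 1.1 km = -5.17°C, so T = -21.63°C.

-21.63°C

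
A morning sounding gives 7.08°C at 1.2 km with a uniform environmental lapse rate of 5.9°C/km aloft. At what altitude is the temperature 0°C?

Height above start = (7.08 − 0) / 5.9 = 1.2 km
Altitude = 1200 m + 1200 m = 2400 m

2.4 km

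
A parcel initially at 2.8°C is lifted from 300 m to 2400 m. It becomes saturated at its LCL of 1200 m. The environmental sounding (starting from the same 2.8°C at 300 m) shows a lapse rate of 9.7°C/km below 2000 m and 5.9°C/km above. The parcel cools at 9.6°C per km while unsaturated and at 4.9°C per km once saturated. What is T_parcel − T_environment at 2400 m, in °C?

Parcel:
  300 → 1200 m (dry, 9.6°C/km): ΔT = -9.6 × 0.9 = -8.64°C → T = -5.84°C
  1200 → 2400 m (saturated, 4.9°C/km): ΔT = -4.9 × 1.2 = -5.88°C → T = -11.72°C
Environment:
  300 → 2000 m (environment, lower layer, 9.7°C/km): ΔT = -9.7 × 1.7 = -16.49°C → T = -13.69°C
  2000 → 2400 m (environment, upper layer, 5.9°C/km): ΔT = -5.9 × 0.4 = -2.36°C → T = -16.05°C
T_parcel − T_env = -11.72 − (-16.05) = +4.33°C

+4.33°C (parcel warmer than environment)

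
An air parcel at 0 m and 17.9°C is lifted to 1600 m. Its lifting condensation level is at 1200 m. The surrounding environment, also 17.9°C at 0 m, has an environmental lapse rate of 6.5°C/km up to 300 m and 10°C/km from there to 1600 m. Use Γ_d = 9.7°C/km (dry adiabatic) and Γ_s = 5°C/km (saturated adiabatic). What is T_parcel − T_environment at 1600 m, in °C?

Parcel:
  0 → 1200 m (dry, 9.7°C/km): ΔT = -9.7 × 1.2 = -11.64°C → T = 6.26°C
  1200 → 1600 m (saturated, 5°C/km): ΔT = -5 × 0.4 = -2°C → T = 4.26°C
Environment:
  0 → 300 m (environment, lower layer, 6.5°C/km): ΔT = -6.5 × 0.3 = -1.95°C → T = 15.95°C
  300 → 1600 m (environment, upper layer, 10°C/km): ΔT = -10 × 1.3 = -13°C → T = 2.95°C
T_parcel − T_env = 4.26 − 2.95 = +1.31°C

+1.31°C (parcel warmer than environment)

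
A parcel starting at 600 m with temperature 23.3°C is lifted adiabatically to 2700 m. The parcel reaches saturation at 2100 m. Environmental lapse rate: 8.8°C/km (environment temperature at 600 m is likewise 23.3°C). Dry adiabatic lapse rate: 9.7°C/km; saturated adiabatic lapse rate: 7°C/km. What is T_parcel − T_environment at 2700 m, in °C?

Parcel:
  Dry to 2100 m: -9.7 × 1.5 km = -14.55°C, so T = 8.75°C.
  Saturated to 2700 m: -7 × 0.6 km = -4.2°C, so T = 4.55°C.
Environment:
  Environment to 2700 m: -8.8 × 2.1 km = -18.48°C, so T = 4.82°C.
T_parcel − T_env = 4.55 − 4.82 = -0.27°C

-0.27°C (parcel cooler than environment)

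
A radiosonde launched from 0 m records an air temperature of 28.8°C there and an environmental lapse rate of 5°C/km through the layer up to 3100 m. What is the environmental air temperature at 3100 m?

13.3°C

Environmental to 3100 m: -5 × 3.1 km = -15.5°C, so T = 13.3°C.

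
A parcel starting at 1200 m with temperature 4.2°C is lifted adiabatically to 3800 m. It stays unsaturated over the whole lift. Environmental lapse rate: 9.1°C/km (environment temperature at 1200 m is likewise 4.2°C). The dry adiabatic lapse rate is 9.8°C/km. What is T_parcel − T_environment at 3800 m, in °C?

Parcel:
  Dry to 3800 m: -9.8 × 2.6 km = -25.48°C, so T = -21.28°C.
Environment:
  Environment to 3800 m: -9.1 × 2.6 km = -23.66°C, so T = -19.46°C.
T_parcel − T_env = -21.28 − (-19.46) = -1.82°C

-1.82°C (parcel cooler than environment)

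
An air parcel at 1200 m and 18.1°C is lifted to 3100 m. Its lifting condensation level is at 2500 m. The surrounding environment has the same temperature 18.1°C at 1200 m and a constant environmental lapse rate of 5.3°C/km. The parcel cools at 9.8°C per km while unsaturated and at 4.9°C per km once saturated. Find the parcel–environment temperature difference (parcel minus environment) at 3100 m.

-5.61°C (parcel cooler than environment)

Parcel:
  From 1200 m to 2500 m (dry): cools by 9.8 × 1.3 = 12.74°C, giving 5.36°C.
  From 2500 m to 3100 m (saturated): cools by 4.9 × 0.6 = 2.94°C, giving 2.42°C.
Environment:
  From 1200 m to 3100 m (environment): cools by 5.3 × 1.9 = 10.07°C, giving 8.03°C.
T_parcel − T_env = 2.42 − 8.03 = -5.61°C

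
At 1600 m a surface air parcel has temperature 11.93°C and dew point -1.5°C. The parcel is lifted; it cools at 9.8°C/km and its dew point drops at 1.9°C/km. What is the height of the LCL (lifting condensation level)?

3300 m

T and T_d converge at 9.8 − 1.9 = 7.9°C per km
Height above start = (11.93 − (-1.5)) / 7.9 = 1.7 km
LCL altitude = 1600 m + 1700 m = 3300 m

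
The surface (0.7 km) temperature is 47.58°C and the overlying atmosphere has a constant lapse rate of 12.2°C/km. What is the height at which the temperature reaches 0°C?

Height above start = (47.58 − 0) / 12.2 = 3.9 km
Altitude = 700 m + 3900 m = 4600 m

4.6 km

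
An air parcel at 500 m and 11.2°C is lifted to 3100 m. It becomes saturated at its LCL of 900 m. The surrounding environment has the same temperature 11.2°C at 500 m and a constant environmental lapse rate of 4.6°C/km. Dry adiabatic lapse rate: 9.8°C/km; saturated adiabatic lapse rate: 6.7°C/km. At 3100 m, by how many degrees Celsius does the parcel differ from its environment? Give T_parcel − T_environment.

-6.7°C (parcel cooler than environment)

Parcel:
  500–900 m, dry: Δz = 0.4 km ⇒ ΔT = -3.92°C; T = 7.28°C
  900–3100 m, saturated: Δz = 2.2 km ⇒ ΔT = -14.74°C; T = -7.46°C
Environment:
  500–3100 m, environment: Δz = 2.6 km ⇒ ΔT = -11.96°C; T = -0.76°C
T_parcel − T_env = -7.46 − (-0.76) = -6.7°C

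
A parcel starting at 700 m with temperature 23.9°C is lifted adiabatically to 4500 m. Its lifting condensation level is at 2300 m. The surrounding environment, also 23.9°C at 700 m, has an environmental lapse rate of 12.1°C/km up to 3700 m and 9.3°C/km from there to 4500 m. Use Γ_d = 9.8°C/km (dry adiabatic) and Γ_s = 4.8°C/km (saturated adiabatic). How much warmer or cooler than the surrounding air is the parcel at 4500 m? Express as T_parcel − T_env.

+17.5°C (parcel warmer than environment)

Parcel:
  From 700 m to 2300 m (dry): cools by 9.8 × 1.6 = 15.68°C, giving 8.22°C.
  From 2300 m to 4500 m (saturated): cools by 4.8 × 2.2 = 10.56°C, giving -2.34°C.
Environment:
  From 700 m to 3700 m (environment, lower layer): cools by 12.1 × 3 = 36.3°C, giving -12.4°C.
  From 3700 m to 4500 m (environment, upper layer): cools by 9.3 × 0.8 = 7.44°C, giving -19.84°C.
T_parcel − T_env = -2.34 − (-19.84) = +17.5°C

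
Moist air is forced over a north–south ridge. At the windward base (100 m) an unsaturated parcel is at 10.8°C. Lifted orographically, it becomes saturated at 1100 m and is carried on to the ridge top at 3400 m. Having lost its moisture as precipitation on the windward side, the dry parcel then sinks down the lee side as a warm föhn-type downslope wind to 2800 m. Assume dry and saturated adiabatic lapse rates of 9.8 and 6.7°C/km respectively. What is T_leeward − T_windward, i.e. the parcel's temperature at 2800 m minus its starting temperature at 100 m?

Dry to 1100 m: -9.8 × 1 km = -9.8°C, so T = 1°C.
Saturated to 3400 m: -6.7 × 2.3 km = -15.41°C, so T = -14.41°C.
Dry descent to 2800 m: +9.8 × 0.6 km = +5.88°C, so T = -8.53°C.
Net change vs windward start: -8.53 − 10.8 = -19.33°C

-19.33°C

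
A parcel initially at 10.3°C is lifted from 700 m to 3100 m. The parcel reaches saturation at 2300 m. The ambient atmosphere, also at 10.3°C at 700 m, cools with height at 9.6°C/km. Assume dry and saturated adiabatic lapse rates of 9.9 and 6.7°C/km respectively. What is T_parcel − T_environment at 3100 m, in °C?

+1.84°C (parcel warmer than environment)

Parcel:
  Dry to 2300 m: -9.9 × 1.6 km = -15.84°C, so T = -5.54°C.
  Saturated to 3100 m: -6.7 × 0.8 km = -5.36°C, so T = -10.9°C.
Environment:
  Environment to 3100 m: -9.6 × 2.4 km = -23.04°C, so T = -12.74°C.
T_parcel − T_env = -10.9 − (-12.74) = +1.84°C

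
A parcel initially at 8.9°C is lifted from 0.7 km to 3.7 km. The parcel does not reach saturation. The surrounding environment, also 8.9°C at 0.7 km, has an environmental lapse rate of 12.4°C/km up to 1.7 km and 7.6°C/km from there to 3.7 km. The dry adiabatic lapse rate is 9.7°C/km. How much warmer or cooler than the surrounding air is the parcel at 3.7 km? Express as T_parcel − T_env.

-1.5°C (parcel cooler than environment)

Parcel:
  700 → 3700 m (dry, 9.7°C/km): ΔT = -9.7 × 3 = -29.1°C → T = -20.2°C
Environment:
  700 → 1700 m (environment, lower layer, 12.4°C/km): ΔT = -12.4 × 1 = -12.4°C → T = -3.5°C
  1700 → 3700 m (environment, upper layer, 7.6°C/km): ΔT = -7.6 × 2 = -15.2°C → T = -18.7°C
T_parcel − T_env = -20.2 − (-18.7) = -1.5°C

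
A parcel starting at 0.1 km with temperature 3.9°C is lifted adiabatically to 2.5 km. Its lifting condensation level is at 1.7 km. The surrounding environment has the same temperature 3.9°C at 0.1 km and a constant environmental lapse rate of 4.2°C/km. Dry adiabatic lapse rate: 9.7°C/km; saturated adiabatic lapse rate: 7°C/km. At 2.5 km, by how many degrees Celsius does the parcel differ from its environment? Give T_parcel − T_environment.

Parcel:
  100–1700 m, dry: Δz = 1.6 km ⇒ ΔT = -15.52°C; T = -11.62°C
  1700–2500 m, saturated: Δz = 0.8 km ⇒ ΔT = -5.6°C; T = -17.22°C
Environment:
  100–2500 m, environment: Δz = 2.4 km ⇒ ΔT = -10.08°C; T = -6.18°C
T_parcel − T_env = -17.22 − (-6.18) = -11.04°C

-11.04°C (parcel cooler than environment)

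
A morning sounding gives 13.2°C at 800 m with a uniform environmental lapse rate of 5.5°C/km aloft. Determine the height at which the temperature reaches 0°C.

Height above start = (13.2 − 0) / 5.5 = 2.4 km
Altitude = 800 m + 2400 m = 3200 m

3200 m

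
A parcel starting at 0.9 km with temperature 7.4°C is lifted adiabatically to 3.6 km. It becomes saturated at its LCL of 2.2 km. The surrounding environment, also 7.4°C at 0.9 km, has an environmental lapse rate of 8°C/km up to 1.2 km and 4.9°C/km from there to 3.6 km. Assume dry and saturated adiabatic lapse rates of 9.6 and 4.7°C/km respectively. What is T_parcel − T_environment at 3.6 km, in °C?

-4.9°C (parcel cooler than environment)

Parcel:
  900–2200 m, dry: Δz = 1.3 km ⇒ ΔT = -12.48°C; T = -5.08°C
  2200–3600 m, saturated: Δz = 1.4 km ⇒ ΔT = -6.58°C; T = -11.66°C
Environment:
  900–1200 m, environment, lower layer: Δz = 0.3 km ⇒ ΔT = -2.4°C; T = 5°C
  1200–3600 m, environment, upper layer: Δz = 2.4 km ⇒ ΔT = -11.76°C; T = -6.76°C
T_parcel − T_env = -11.66 − (-6.76) = -4.9°C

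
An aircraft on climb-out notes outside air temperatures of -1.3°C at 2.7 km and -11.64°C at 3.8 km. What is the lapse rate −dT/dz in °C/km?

9.4°C/km

Γ = −ΔT/Δz = (-1.3 − (-11.64)) / (3800 − 2700) m
  = 10.34°C / 1.1 km = 9.4°C/km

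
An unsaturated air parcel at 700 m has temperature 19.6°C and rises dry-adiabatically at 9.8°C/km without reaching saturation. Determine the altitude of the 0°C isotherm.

Height above start = (19.6 − 0) / 9.8 = 2 km
Altitude = 700 m + 2000 m = 2700 m

2700 m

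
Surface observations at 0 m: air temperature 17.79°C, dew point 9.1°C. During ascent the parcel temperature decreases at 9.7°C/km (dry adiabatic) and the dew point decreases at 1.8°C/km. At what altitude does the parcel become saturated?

T and T_d converge at 9.7 − 1.8 = 7.9°C per km
Height above start = (17.79 − 9.1) / 7.9 = 1.1 km
LCL altitude = 0 m + 1100 m = 1100 m

1100 m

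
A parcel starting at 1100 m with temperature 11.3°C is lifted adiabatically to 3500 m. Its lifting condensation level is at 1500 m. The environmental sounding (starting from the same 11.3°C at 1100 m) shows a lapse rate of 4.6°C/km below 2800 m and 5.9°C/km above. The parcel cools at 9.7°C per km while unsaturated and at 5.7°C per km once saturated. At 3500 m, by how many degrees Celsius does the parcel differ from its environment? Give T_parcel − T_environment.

Parcel:
  1100 → 1500 m (dry, 9.7°C/km): ΔT = -9.7 × 0.4 = -3.88°C → T = 7.42°C
  1500 → 3500 m (saturated, 5.7°C/km): ΔT = -5.7 × 2 = -11.4°C → T = -3.98°C
Environment:
  1100 → 2800 m (environment, lower layer, 4.6°C/km): ΔT = -4.6 × 1.7 = -7.82°C → T = 3.48°C
  2800 → 3500 m (environment, upper layer, 5.9°C/km): ΔT = -5.9 × 0.7 = -4.13°C → T = -0.65°C
T_parcel − T_env = -3.98 − (-0.65) = -3.33°C

-3.33°C (parcel cooler than environment)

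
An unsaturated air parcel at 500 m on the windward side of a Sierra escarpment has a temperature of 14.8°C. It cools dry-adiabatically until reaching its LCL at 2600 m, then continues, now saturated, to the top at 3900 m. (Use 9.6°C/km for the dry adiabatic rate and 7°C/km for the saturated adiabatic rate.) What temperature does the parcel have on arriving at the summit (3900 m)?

-14.46°C

From 500 m to 2600 m (dry): cools by 9.6 × 2.1 = 20.16°C, giving -5.36°C.
From 2600 m to 3900 m (saturated): cools by 7 × 1.3 = 9.1°C, giving -14.46°C.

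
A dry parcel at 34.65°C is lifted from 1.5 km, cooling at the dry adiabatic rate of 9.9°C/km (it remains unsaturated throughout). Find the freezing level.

5 km

Height above start = (34.65 − 0) / 9.9 = 3.5 km
Altitude = 1500 m + 3500 m = 5000 m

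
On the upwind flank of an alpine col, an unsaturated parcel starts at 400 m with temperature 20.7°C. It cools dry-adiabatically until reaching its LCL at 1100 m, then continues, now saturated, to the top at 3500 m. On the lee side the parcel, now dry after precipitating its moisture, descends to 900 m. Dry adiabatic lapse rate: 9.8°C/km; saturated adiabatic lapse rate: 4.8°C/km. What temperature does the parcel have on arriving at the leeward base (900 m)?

400 → 1100 m (dry, 9.8°C/km): ΔT = -9.8 × 0.7 = -6.86°C → T = 13.84°C
1100 → 3500 m (saturated, 4.8°C/km): ΔT = -4.8 × 2.4 = -11.52°C → T = 2.32°C
3500 → 900 m (dry descent, 9.8°C/km): ΔT = +9.8 × 2.6 = +25.48°C → T = 27.8°C

27.8°C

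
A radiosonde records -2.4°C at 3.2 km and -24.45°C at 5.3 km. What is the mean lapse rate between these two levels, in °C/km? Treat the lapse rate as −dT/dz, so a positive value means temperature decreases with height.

Γ = −ΔT/Δz = (-2.4 − (-24.45)) / (5300 − 3200) m
  = 22.05°C / 2.1 km = 10.5°C/km

10.5°C/km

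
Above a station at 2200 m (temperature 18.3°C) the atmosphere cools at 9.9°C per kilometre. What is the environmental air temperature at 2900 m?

11.37°C

Environmental to 2900 m: -9.9 × 0.7 km = -6.93°C, so T = 11.37°C.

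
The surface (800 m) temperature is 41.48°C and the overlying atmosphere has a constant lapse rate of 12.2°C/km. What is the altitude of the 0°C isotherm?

4200 m

Height above start = (41.48 − 0) / 12.2 = 3.4 km
Altitude = 800 m + 3400 m = 4200 m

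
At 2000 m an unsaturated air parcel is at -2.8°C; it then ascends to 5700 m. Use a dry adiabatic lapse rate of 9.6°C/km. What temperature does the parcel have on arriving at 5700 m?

-38.32°C

2000–5700 m, dry adiabatic: Δz = 3.7 km ⇒ ΔT = -35.52°C; T = -38.32°C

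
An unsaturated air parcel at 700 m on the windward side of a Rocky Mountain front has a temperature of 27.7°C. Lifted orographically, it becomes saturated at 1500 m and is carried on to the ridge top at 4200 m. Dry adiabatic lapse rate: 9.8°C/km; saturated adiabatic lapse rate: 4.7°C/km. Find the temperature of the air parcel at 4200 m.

7.17°C

700–1500 m, dry: Δz = 0.8 km ⇒ ΔT = -7.84°C; T = 19.86°C
1500–4200 m, saturated: Δz = 2.7 km ⇒ ΔT = -12.69°C; T = 7.17°C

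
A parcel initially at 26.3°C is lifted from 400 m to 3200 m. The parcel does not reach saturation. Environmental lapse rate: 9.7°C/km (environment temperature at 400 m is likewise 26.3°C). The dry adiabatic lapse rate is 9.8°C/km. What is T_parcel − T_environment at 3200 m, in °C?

-0.28°C (parcel cooler than environment)

Parcel:
  400 → 3200 m (dry, 9.8°C/km): ΔT = -9.8 × 2.8 = -27.44°C → T = -1.14°C
Environment:
  400 → 3200 m (environment, 9.7°C/km): ΔT = -9.7 × 2.8 = -27.16°C → T = -0.86°C
T_parcel − T_env = -1.14 − (-0.86) = -0.28°C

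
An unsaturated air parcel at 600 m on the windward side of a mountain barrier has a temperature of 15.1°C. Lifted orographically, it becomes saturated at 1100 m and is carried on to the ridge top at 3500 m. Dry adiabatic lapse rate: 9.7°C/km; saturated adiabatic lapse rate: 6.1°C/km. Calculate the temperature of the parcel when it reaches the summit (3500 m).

-4.39°C

Dry to 1100 m: -9.7 × 0.5 km = -4.85°C, so T = 10.25°C.
Saturated to 3500 m: -6.1 × 2.4 km = -14.64°C, so T = -4.39°C.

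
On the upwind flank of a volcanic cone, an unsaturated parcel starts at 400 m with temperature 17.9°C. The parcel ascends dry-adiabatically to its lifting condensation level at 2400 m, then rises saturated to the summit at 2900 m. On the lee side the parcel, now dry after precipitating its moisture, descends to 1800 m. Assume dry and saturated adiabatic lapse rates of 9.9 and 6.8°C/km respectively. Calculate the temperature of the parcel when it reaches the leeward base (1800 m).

Dry to 2400 m: -9.9 × 2 km = -19.8°C, so T = -1.9°C.
Saturated to 2900 m: -6.8 × 0.5 km = -3.4°C, so T = -5.3°C.
Dry descent to 1800 m: +9.9 × 1.1 km = +10.89°C, so T = 5.59°C.

5.59°C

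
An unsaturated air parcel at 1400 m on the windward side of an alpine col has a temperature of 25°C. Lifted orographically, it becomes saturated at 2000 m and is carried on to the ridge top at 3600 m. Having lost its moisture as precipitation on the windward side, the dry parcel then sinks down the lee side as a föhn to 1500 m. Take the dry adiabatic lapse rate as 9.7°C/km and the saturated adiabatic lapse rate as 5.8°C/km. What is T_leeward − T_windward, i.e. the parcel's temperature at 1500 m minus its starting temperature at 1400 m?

1400–2000 m, dry: Δz = 0.6 km ⇒ ΔT = -5.82°C; T = 19.18°C
2000–3600 m, saturated: Δz = 1.6 km ⇒ ΔT = -9.28°C; T = 9.9°C
3600–1500 m, dry descent: Δz = 2.1 km ⇒ ΔT = +20.37°C; T = 30.27°C
Net change vs windward start: 30.27 − 25 = +5.27°C

+5.27°C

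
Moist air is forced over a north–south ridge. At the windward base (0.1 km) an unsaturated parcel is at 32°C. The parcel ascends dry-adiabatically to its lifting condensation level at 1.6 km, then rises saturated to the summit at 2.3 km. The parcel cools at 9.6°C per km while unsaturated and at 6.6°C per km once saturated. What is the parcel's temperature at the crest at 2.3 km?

12.98°C

Dry to 1600 m: -9.6 × 1.5 km = -14.4°C, so T = 17.6°C.
Saturated to 2300 m: -6.6 × 0.7 km = -4.62°C, so T = 12.98°C.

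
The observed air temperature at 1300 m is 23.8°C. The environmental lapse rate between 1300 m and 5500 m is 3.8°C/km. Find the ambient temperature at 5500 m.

7.84°C

Environmental to 5500 m: -3.8 × 4.2 km = -15.96°C, so T = 7.84°C.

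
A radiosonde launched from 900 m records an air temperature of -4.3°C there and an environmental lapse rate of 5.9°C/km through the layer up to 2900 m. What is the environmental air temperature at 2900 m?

900 → 2900 m (environmental, 5.9°C/km): ΔT = -5.9 × 2 = -11.8°C → T = -16.1°C

-16.1°C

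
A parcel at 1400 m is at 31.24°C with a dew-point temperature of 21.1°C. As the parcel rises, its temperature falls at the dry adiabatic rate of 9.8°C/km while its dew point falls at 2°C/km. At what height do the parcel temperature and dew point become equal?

2700 m

T and T_d converge at 9.8 − 2 = 7.8°C per km
Height above start = (31.24 − 21.1) / 7.8 = 1.3 km
LCL altitude = 1400 m + 1300 m = 2700 m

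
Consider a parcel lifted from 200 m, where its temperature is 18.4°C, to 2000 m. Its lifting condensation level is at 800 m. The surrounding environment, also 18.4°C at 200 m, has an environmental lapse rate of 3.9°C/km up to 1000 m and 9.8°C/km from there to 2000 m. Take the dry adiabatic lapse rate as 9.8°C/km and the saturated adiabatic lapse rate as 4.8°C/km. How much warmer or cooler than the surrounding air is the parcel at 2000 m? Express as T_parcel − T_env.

Parcel:
  From 200 m to 800 m (dry): cools by 9.8 × 0.6 = 5.88°C, giving 12.52°C.
  From 800 m to 2000 m (saturated): cools by 4.8 × 1.2 = 5.76°C, giving 6.76°C.
Environment:
  From 200 m to 1000 m (environment, lower layer): cools by 3.9 × 0.8 = 3.12°C, giving 15.28°C.
  From 1000 m to 2000 m (environment, upper layer): cools by 9.8 × 1 = 9.8°C, giving 5.48°C.
T_parcel − T_env = 6.76 − 5.48 = +1.28°C

+1.28°C (parcel warmer than environment)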